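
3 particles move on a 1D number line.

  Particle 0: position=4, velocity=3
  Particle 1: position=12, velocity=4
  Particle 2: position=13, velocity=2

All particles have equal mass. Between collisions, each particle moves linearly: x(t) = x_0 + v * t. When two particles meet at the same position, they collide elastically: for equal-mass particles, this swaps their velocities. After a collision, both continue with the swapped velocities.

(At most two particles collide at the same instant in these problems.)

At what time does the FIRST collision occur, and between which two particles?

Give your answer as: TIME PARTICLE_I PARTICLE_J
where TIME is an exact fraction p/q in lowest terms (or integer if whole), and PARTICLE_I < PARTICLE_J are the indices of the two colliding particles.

Answer: 1/2 1 2

Derivation:
Pair (0,1): pos 4,12 vel 3,4 -> not approaching (rel speed -1 <= 0)
Pair (1,2): pos 12,13 vel 4,2 -> gap=1, closing at 2/unit, collide at t=1/2
Earliest collision: t=1/2 between 1 and 2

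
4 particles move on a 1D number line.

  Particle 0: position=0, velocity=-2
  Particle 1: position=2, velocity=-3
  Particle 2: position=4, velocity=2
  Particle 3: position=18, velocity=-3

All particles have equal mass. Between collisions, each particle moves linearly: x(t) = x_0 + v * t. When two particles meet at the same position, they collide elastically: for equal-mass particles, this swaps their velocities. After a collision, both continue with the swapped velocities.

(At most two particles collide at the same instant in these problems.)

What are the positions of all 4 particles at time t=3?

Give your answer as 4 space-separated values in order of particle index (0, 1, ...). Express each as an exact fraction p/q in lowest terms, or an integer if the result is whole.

Collision at t=2: particles 0 and 1 swap velocities; positions: p0=-4 p1=-4 p2=8 p3=12; velocities now: v0=-3 v1=-2 v2=2 v3=-3
Collision at t=14/5: particles 2 and 3 swap velocities; positions: p0=-32/5 p1=-28/5 p2=48/5 p3=48/5; velocities now: v0=-3 v1=-2 v2=-3 v3=2
Advance to t=3 (no further collisions before then); velocities: v0=-3 v1=-2 v2=-3 v3=2; positions = -7 -6 9 10

Answer: -7 -6 9 10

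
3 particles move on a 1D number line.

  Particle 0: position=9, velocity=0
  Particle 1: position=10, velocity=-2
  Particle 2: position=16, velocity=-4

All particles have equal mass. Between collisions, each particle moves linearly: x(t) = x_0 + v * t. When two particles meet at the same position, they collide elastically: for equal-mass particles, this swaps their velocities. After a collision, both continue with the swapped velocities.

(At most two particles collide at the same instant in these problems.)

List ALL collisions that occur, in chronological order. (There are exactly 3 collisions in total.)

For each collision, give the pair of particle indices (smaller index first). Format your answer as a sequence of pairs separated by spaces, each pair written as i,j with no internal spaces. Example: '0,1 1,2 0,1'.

Answer: 0,1 1,2 0,1

Derivation:
Collision at t=1/2: particles 0 and 1 swap velocities; positions: p0=9 p1=9 p2=14; velocities now: v0=-2 v1=0 v2=-4
Collision at t=7/4: particles 1 and 2 swap velocities; positions: p0=13/2 p1=9 p2=9; velocities now: v0=-2 v1=-4 v2=0
Collision at t=3: particles 0 and 1 swap velocities; positions: p0=4 p1=4 p2=9; velocities now: v0=-4 v1=-2 v2=0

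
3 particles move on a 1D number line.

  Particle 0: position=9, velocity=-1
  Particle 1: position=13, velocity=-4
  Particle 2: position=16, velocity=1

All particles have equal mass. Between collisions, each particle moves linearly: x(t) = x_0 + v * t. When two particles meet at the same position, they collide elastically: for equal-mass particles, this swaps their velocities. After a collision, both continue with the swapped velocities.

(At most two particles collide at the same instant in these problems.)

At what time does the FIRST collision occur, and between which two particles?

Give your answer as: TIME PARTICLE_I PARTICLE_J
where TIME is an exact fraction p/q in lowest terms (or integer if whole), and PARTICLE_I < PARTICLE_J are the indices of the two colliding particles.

Pair (0,1): pos 9,13 vel -1,-4 -> gap=4, closing at 3/unit, collide at t=4/3
Pair (1,2): pos 13,16 vel -4,1 -> not approaching (rel speed -5 <= 0)
Earliest collision: t=4/3 between 0 and 1

Answer: 4/3 0 1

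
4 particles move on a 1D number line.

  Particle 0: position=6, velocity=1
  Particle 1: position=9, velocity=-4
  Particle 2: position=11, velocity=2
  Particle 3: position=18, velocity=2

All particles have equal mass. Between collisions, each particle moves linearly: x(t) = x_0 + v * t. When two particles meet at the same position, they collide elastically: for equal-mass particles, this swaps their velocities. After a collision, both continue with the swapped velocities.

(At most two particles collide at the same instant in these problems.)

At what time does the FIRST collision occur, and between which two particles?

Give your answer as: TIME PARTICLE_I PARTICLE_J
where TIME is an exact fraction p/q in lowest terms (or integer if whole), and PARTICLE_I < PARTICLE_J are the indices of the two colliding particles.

Answer: 3/5 0 1

Derivation:
Pair (0,1): pos 6,9 vel 1,-4 -> gap=3, closing at 5/unit, collide at t=3/5
Pair (1,2): pos 9,11 vel -4,2 -> not approaching (rel speed -6 <= 0)
Pair (2,3): pos 11,18 vel 2,2 -> not approaching (rel speed 0 <= 0)
Earliest collision: t=3/5 between 0 and 1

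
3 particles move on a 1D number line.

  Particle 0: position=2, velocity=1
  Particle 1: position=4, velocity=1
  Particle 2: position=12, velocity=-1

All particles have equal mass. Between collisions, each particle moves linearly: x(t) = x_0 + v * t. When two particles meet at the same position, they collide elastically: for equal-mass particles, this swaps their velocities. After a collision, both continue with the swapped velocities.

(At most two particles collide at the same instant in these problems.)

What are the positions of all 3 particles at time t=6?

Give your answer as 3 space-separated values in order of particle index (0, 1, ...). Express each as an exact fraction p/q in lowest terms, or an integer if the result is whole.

Answer: 6 8 10

Derivation:
Collision at t=4: particles 1 and 2 swap velocities; positions: p0=6 p1=8 p2=8; velocities now: v0=1 v1=-1 v2=1
Collision at t=5: particles 0 and 1 swap velocities; positions: p0=7 p1=7 p2=9; velocities now: v0=-1 v1=1 v2=1
Advance to t=6 (no further collisions before then); velocities: v0=-1 v1=1 v2=1; positions = 6 8 10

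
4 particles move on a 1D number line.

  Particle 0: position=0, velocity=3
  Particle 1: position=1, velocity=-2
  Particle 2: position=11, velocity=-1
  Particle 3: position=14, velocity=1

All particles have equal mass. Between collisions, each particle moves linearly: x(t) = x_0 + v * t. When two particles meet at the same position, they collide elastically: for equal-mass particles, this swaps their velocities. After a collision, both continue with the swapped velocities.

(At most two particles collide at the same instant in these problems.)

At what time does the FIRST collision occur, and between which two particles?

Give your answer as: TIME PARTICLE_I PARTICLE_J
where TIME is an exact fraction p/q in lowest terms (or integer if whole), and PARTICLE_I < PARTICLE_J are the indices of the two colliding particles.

Pair (0,1): pos 0,1 vel 3,-2 -> gap=1, closing at 5/unit, collide at t=1/5
Pair (1,2): pos 1,11 vel -2,-1 -> not approaching (rel speed -1 <= 0)
Pair (2,3): pos 11,14 vel -1,1 -> not approaching (rel speed -2 <= 0)
Earliest collision: t=1/5 between 0 and 1

Answer: 1/5 0 1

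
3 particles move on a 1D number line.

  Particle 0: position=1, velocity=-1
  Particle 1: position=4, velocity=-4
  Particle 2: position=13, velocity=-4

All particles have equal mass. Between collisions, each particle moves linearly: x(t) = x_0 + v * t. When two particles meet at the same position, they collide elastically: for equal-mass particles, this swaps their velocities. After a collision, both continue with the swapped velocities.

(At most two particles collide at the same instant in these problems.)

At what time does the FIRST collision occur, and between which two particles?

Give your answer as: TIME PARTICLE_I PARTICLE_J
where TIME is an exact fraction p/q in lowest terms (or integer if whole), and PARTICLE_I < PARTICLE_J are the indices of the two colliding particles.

Pair (0,1): pos 1,4 vel -1,-4 -> gap=3, closing at 3/unit, collide at t=1
Pair (1,2): pos 4,13 vel -4,-4 -> not approaching (rel speed 0 <= 0)
Earliest collision: t=1 between 0 and 1

Answer: 1 0 1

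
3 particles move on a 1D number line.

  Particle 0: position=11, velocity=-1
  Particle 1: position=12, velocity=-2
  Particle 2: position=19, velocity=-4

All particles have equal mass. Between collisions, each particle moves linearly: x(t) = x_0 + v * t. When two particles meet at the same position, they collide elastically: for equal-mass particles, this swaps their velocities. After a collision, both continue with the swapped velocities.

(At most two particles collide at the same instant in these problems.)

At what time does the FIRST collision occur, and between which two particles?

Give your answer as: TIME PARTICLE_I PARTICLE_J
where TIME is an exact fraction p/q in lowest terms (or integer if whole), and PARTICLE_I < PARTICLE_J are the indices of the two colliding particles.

Answer: 1 0 1

Derivation:
Pair (0,1): pos 11,12 vel -1,-2 -> gap=1, closing at 1/unit, collide at t=1
Pair (1,2): pos 12,19 vel -2,-4 -> gap=7, closing at 2/unit, collide at t=7/2
Earliest collision: t=1 between 0 and 1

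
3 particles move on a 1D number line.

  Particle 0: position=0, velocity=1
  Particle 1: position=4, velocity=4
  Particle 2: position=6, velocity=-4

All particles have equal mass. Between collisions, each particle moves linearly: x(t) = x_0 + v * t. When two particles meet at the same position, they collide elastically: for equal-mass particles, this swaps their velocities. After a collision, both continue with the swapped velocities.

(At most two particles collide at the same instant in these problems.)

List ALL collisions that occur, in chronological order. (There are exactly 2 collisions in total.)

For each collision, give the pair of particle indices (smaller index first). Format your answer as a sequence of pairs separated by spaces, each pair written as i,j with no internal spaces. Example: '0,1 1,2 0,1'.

Answer: 1,2 0,1

Derivation:
Collision at t=1/4: particles 1 and 2 swap velocities; positions: p0=1/4 p1=5 p2=5; velocities now: v0=1 v1=-4 v2=4
Collision at t=6/5: particles 0 and 1 swap velocities; positions: p0=6/5 p1=6/5 p2=44/5; velocities now: v0=-4 v1=1 v2=4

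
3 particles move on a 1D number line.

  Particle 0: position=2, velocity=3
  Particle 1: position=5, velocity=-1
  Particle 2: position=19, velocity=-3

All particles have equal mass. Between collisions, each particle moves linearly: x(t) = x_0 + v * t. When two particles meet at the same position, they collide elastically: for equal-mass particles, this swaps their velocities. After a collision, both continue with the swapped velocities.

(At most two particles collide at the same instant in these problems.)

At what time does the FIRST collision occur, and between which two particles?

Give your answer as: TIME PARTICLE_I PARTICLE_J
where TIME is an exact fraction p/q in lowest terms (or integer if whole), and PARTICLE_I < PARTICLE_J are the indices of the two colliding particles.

Pair (0,1): pos 2,5 vel 3,-1 -> gap=3, closing at 4/unit, collide at t=3/4
Pair (1,2): pos 5,19 vel -1,-3 -> gap=14, closing at 2/unit, collide at t=7
Earliest collision: t=3/4 between 0 and 1

Answer: 3/4 0 1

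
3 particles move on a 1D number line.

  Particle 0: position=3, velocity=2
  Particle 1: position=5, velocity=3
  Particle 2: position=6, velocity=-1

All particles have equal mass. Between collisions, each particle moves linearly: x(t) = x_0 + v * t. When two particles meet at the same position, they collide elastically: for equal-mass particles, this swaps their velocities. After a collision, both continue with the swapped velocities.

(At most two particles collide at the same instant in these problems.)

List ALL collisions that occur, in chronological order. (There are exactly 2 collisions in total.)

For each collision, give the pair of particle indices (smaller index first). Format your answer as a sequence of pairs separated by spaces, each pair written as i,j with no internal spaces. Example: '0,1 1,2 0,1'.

Answer: 1,2 0,1

Derivation:
Collision at t=1/4: particles 1 and 2 swap velocities; positions: p0=7/2 p1=23/4 p2=23/4; velocities now: v0=2 v1=-1 v2=3
Collision at t=1: particles 0 and 1 swap velocities; positions: p0=5 p1=5 p2=8; velocities now: v0=-1 v1=2 v2=3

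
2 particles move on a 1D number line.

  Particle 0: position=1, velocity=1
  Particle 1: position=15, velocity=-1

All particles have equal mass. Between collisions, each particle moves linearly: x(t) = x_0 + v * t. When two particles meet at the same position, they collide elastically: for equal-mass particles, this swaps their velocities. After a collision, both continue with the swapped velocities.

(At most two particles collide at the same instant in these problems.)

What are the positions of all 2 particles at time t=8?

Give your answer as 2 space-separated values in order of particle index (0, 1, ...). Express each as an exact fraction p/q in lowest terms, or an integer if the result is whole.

Answer: 7 9

Derivation:
Collision at t=7: particles 0 and 1 swap velocities; positions: p0=8 p1=8; velocities now: v0=-1 v1=1
Advance to t=8 (no further collisions before then); velocities: v0=-1 v1=1; positions = 7 9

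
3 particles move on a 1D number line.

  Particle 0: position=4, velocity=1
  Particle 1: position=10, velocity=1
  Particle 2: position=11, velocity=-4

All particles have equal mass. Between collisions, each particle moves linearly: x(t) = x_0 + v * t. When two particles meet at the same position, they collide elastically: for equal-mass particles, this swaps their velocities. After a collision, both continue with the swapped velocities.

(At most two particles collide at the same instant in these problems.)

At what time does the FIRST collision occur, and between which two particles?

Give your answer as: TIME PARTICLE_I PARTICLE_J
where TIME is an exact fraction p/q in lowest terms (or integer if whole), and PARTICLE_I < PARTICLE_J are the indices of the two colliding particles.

Answer: 1/5 1 2

Derivation:
Pair (0,1): pos 4,10 vel 1,1 -> not approaching (rel speed 0 <= 0)
Pair (1,2): pos 10,11 vel 1,-4 -> gap=1, closing at 5/unit, collide at t=1/5
Earliest collision: t=1/5 between 1 and 2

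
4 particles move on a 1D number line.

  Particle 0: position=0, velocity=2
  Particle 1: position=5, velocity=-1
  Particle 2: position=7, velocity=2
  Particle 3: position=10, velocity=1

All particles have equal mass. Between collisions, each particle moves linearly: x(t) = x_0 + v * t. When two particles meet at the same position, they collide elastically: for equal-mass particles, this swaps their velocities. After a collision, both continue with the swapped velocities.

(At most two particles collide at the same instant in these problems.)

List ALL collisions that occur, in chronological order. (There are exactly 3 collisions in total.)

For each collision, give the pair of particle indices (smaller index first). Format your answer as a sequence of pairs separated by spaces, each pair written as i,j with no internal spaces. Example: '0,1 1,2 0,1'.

Answer: 0,1 2,3 1,2

Derivation:
Collision at t=5/3: particles 0 and 1 swap velocities; positions: p0=10/3 p1=10/3 p2=31/3 p3=35/3; velocities now: v0=-1 v1=2 v2=2 v3=1
Collision at t=3: particles 2 and 3 swap velocities; positions: p0=2 p1=6 p2=13 p3=13; velocities now: v0=-1 v1=2 v2=1 v3=2
Collision at t=10: particles 1 and 2 swap velocities; positions: p0=-5 p1=20 p2=20 p3=27; velocities now: v0=-1 v1=1 v2=2 v3=2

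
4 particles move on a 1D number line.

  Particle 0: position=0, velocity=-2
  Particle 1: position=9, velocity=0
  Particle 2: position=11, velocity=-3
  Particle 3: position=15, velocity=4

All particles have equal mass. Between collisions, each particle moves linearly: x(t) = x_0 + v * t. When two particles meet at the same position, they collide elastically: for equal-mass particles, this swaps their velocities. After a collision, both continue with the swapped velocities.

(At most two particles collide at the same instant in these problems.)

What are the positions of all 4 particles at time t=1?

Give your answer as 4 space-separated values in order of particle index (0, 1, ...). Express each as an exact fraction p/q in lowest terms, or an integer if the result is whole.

Collision at t=2/3: particles 1 and 2 swap velocities; positions: p0=-4/3 p1=9 p2=9 p3=53/3; velocities now: v0=-2 v1=-3 v2=0 v3=4
Advance to t=1 (no further collisions before then); velocities: v0=-2 v1=-3 v2=0 v3=4; positions = -2 8 9 19

Answer: -2 8 9 19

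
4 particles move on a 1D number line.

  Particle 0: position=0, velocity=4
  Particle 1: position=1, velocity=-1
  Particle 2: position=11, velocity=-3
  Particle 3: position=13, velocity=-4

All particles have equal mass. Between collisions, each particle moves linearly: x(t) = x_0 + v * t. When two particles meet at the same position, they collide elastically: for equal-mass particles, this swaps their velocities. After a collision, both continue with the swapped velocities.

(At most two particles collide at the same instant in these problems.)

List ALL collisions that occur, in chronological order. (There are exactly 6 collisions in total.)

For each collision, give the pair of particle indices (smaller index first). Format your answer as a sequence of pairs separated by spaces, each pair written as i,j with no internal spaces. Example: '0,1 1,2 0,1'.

Answer: 0,1 1,2 2,3 1,2 0,1 1,2

Derivation:
Collision at t=1/5: particles 0 and 1 swap velocities; positions: p0=4/5 p1=4/5 p2=52/5 p3=61/5; velocities now: v0=-1 v1=4 v2=-3 v3=-4
Collision at t=11/7: particles 1 and 2 swap velocities; positions: p0=-4/7 p1=44/7 p2=44/7 p3=47/7; velocities now: v0=-1 v1=-3 v2=4 v3=-4
Collision at t=13/8: particles 2 and 3 swap velocities; positions: p0=-5/8 p1=49/8 p2=13/2 p3=13/2; velocities now: v0=-1 v1=-3 v2=-4 v3=4
Collision at t=2: particles 1 and 2 swap velocities; positions: p0=-1 p1=5 p2=5 p3=8; velocities now: v0=-1 v1=-4 v2=-3 v3=4
Collision at t=4: particles 0 and 1 swap velocities; positions: p0=-3 p1=-3 p2=-1 p3=16; velocities now: v0=-4 v1=-1 v2=-3 v3=4
Collision at t=5: particles 1 and 2 swap velocities; positions: p0=-7 p1=-4 p2=-4 p3=20; velocities now: v0=-4 v1=-3 v2=-1 v3=4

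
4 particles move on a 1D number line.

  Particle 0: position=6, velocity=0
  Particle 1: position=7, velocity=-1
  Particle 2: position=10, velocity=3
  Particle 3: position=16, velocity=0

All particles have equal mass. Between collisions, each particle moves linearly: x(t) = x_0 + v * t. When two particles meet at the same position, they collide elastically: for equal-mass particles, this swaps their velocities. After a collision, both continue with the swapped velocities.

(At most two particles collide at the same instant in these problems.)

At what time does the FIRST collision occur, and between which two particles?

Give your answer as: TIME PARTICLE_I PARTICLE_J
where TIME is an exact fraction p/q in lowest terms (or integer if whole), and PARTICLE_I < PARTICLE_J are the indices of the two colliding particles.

Answer: 1 0 1

Derivation:
Pair (0,1): pos 6,7 vel 0,-1 -> gap=1, closing at 1/unit, collide at t=1
Pair (1,2): pos 7,10 vel -1,3 -> not approaching (rel speed -4 <= 0)
Pair (2,3): pos 10,16 vel 3,0 -> gap=6, closing at 3/unit, collide at t=2
Earliest collision: t=1 between 0 and 1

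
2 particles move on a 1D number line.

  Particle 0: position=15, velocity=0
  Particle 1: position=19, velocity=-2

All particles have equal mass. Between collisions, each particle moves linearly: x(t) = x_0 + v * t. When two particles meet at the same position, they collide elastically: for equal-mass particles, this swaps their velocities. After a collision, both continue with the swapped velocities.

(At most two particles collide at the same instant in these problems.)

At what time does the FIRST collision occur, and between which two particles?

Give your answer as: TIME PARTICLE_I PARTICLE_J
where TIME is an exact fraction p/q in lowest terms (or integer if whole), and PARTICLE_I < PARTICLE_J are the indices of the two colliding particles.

Answer: 2 0 1

Derivation:
Pair (0,1): pos 15,19 vel 0,-2 -> gap=4, closing at 2/unit, collide at t=2
Earliest collision: t=2 between 0 and 1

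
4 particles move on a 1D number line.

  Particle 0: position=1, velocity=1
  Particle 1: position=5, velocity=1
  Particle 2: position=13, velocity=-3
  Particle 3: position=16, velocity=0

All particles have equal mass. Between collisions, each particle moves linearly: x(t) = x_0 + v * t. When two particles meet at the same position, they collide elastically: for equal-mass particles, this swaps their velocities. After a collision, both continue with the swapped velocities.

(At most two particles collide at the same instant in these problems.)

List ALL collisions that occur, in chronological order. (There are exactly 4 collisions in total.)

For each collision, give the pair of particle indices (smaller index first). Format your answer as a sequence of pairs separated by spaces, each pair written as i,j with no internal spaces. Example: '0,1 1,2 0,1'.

Answer: 1,2 0,1 2,3 1,2

Derivation:
Collision at t=2: particles 1 and 2 swap velocities; positions: p0=3 p1=7 p2=7 p3=16; velocities now: v0=1 v1=-3 v2=1 v3=0
Collision at t=3: particles 0 and 1 swap velocities; positions: p0=4 p1=4 p2=8 p3=16; velocities now: v0=-3 v1=1 v2=1 v3=0
Collision at t=11: particles 2 and 3 swap velocities; positions: p0=-20 p1=12 p2=16 p3=16; velocities now: v0=-3 v1=1 v2=0 v3=1
Collision at t=15: particles 1 and 2 swap velocities; positions: p0=-32 p1=16 p2=16 p3=20; velocities now: v0=-3 v1=0 v2=1 v3=1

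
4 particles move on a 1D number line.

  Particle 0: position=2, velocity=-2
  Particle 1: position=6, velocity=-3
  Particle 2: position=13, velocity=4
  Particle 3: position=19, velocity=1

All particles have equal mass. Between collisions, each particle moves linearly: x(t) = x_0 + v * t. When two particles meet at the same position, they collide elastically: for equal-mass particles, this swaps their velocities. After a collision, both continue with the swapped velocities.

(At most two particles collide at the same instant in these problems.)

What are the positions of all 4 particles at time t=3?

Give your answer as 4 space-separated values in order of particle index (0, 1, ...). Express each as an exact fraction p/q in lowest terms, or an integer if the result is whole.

Collision at t=2: particles 2 and 3 swap velocities; positions: p0=-2 p1=0 p2=21 p3=21; velocities now: v0=-2 v1=-3 v2=1 v3=4
Advance to t=3 (no further collisions before then); velocities: v0=-2 v1=-3 v2=1 v3=4; positions = -4 -3 22 25

Answer: -4 -3 22 25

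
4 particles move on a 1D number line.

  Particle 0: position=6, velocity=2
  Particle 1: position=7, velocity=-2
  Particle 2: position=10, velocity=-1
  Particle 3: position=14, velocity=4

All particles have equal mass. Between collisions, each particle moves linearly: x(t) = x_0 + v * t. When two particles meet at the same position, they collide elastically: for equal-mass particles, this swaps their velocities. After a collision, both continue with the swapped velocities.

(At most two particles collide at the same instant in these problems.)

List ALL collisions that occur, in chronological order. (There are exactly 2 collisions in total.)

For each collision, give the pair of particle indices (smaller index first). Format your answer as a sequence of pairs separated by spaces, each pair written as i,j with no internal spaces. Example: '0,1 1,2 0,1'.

Answer: 0,1 1,2

Derivation:
Collision at t=1/4: particles 0 and 1 swap velocities; positions: p0=13/2 p1=13/2 p2=39/4 p3=15; velocities now: v0=-2 v1=2 v2=-1 v3=4
Collision at t=4/3: particles 1 and 2 swap velocities; positions: p0=13/3 p1=26/3 p2=26/3 p3=58/3; velocities now: v0=-2 v1=-1 v2=2 v3=4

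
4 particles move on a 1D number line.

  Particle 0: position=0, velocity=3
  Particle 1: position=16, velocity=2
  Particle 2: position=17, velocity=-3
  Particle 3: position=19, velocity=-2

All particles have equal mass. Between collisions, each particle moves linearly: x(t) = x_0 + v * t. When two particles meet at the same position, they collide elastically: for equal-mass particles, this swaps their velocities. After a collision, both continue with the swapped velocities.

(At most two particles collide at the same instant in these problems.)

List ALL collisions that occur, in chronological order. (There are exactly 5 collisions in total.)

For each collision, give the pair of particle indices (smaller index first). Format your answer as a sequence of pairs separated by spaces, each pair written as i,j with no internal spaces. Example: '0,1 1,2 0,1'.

Answer: 1,2 2,3 0,1 1,2 2,3

Derivation:
Collision at t=1/5: particles 1 and 2 swap velocities; positions: p0=3/5 p1=82/5 p2=82/5 p3=93/5; velocities now: v0=3 v1=-3 v2=2 v3=-2
Collision at t=3/4: particles 2 and 3 swap velocities; positions: p0=9/4 p1=59/4 p2=35/2 p3=35/2; velocities now: v0=3 v1=-3 v2=-2 v3=2
Collision at t=17/6: particles 0 and 1 swap velocities; positions: p0=17/2 p1=17/2 p2=40/3 p3=65/3; velocities now: v0=-3 v1=3 v2=-2 v3=2
Collision at t=19/5: particles 1 and 2 swap velocities; positions: p0=28/5 p1=57/5 p2=57/5 p3=118/5; velocities now: v0=-3 v1=-2 v2=3 v3=2
Collision at t=16: particles 2 and 3 swap velocities; positions: p0=-31 p1=-13 p2=48 p3=48; velocities now: v0=-3 v1=-2 v2=2 v3=3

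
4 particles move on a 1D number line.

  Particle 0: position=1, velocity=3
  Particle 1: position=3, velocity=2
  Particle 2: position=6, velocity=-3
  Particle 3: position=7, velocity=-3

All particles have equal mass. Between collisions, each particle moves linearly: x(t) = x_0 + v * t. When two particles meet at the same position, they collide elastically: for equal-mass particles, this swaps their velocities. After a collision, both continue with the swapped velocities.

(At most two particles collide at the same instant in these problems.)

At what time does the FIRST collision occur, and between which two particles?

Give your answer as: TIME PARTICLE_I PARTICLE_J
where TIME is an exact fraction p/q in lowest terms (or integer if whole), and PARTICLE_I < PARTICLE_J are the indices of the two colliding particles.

Answer: 3/5 1 2

Derivation:
Pair (0,1): pos 1,3 vel 3,2 -> gap=2, closing at 1/unit, collide at t=2
Pair (1,2): pos 3,6 vel 2,-3 -> gap=3, closing at 5/unit, collide at t=3/5
Pair (2,3): pos 6,7 vel -3,-3 -> not approaching (rel speed 0 <= 0)
Earliest collision: t=3/5 between 1 and 2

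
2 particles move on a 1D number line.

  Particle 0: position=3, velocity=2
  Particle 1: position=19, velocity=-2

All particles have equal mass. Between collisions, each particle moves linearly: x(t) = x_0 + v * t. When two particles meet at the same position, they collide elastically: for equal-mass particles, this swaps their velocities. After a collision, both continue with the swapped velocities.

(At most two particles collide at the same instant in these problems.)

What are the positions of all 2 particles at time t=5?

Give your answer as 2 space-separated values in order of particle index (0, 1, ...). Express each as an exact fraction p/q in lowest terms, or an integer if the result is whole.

Collision at t=4: particles 0 and 1 swap velocities; positions: p0=11 p1=11; velocities now: v0=-2 v1=2
Advance to t=5 (no further collisions before then); velocities: v0=-2 v1=2; positions = 9 13

Answer: 9 13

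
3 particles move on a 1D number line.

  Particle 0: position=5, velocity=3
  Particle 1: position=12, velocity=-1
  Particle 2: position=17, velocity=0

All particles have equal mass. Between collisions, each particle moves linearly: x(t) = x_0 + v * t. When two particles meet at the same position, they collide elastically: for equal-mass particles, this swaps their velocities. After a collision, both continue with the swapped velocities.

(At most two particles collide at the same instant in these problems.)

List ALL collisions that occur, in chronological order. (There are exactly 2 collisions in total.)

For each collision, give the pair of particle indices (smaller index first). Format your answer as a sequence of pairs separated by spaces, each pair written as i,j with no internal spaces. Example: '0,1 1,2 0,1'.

Collision at t=7/4: particles 0 and 1 swap velocities; positions: p0=41/4 p1=41/4 p2=17; velocities now: v0=-1 v1=3 v2=0
Collision at t=4: particles 1 and 2 swap velocities; positions: p0=8 p1=17 p2=17; velocities now: v0=-1 v1=0 v2=3

Answer: 0,1 1,2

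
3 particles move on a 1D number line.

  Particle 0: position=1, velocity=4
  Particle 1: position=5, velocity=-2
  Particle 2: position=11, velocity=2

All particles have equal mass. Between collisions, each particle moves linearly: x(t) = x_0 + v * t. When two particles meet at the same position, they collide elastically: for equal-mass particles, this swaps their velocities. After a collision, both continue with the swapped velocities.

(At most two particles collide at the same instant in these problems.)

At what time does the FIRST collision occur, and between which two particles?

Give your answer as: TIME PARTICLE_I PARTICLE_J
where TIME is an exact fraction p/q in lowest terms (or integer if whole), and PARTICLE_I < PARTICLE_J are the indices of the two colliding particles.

Answer: 2/3 0 1

Derivation:
Pair (0,1): pos 1,5 vel 4,-2 -> gap=4, closing at 6/unit, collide at t=2/3
Pair (1,2): pos 5,11 vel -2,2 -> not approaching (rel speed -4 <= 0)
Earliest collision: t=2/3 between 0 and 1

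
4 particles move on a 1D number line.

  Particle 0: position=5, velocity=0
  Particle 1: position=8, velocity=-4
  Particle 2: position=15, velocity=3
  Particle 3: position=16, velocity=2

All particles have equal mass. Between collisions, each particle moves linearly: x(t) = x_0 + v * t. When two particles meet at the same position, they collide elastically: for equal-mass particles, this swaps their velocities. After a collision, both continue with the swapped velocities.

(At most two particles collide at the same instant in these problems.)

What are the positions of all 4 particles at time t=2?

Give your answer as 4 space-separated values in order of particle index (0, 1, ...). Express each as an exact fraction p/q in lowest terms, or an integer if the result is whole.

Collision at t=3/4: particles 0 and 1 swap velocities; positions: p0=5 p1=5 p2=69/4 p3=35/2; velocities now: v0=-4 v1=0 v2=3 v3=2
Collision at t=1: particles 2 and 3 swap velocities; positions: p0=4 p1=5 p2=18 p3=18; velocities now: v0=-4 v1=0 v2=2 v3=3
Advance to t=2 (no further collisions before then); velocities: v0=-4 v1=0 v2=2 v3=3; positions = 0 5 20 21

Answer: 0 5 20 21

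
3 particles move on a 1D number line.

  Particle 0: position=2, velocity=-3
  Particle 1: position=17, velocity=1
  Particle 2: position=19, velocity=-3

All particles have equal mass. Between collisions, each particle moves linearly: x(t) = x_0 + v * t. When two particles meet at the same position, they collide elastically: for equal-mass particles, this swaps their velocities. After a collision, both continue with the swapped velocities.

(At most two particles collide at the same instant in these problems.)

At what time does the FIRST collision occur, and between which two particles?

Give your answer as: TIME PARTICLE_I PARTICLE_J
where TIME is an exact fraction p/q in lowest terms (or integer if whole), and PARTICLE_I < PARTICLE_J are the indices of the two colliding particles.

Pair (0,1): pos 2,17 vel -3,1 -> not approaching (rel speed -4 <= 0)
Pair (1,2): pos 17,19 vel 1,-3 -> gap=2, closing at 4/unit, collide at t=1/2
Earliest collision: t=1/2 between 1 and 2

Answer: 1/2 1 2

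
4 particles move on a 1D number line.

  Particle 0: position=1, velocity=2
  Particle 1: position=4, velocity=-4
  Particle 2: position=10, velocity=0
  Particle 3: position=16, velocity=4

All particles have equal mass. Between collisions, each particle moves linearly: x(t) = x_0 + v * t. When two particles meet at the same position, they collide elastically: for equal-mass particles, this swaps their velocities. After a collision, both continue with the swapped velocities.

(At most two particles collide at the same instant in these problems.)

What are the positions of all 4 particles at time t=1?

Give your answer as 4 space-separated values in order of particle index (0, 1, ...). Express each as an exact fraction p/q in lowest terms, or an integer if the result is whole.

Answer: 0 3 10 20

Derivation:
Collision at t=1/2: particles 0 and 1 swap velocities; positions: p0=2 p1=2 p2=10 p3=18; velocities now: v0=-4 v1=2 v2=0 v3=4
Advance to t=1 (no further collisions before then); velocities: v0=-4 v1=2 v2=0 v3=4; positions = 0 3 10 20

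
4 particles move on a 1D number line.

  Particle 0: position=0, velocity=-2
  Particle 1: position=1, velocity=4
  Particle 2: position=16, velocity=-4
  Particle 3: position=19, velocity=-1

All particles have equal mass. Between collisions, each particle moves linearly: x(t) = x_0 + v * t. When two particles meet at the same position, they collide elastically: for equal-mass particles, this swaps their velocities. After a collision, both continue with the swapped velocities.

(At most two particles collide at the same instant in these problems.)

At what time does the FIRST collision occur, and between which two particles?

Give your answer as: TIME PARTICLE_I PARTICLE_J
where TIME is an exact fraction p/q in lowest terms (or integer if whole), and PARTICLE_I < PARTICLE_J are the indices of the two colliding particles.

Answer: 15/8 1 2

Derivation:
Pair (0,1): pos 0,1 vel -2,4 -> not approaching (rel speed -6 <= 0)
Pair (1,2): pos 1,16 vel 4,-4 -> gap=15, closing at 8/unit, collide at t=15/8
Pair (2,3): pos 16,19 vel -4,-1 -> not approaching (rel speed -3 <= 0)
Earliest collision: t=15/8 between 1 and 2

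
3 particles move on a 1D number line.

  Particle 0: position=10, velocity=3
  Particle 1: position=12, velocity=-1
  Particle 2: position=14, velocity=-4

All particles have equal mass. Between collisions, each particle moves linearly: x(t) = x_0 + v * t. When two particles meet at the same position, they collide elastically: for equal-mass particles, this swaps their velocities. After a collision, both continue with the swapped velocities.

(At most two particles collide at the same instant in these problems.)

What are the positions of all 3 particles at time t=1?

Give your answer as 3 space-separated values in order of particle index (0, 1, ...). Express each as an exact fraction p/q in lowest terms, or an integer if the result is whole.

Collision at t=1/2: particles 0 and 1 swap velocities; positions: p0=23/2 p1=23/2 p2=12; velocities now: v0=-1 v1=3 v2=-4
Collision at t=4/7: particles 1 and 2 swap velocities; positions: p0=80/7 p1=82/7 p2=82/7; velocities now: v0=-1 v1=-4 v2=3
Collision at t=2/3: particles 0 and 1 swap velocities; positions: p0=34/3 p1=34/3 p2=12; velocities now: v0=-4 v1=-1 v2=3
Advance to t=1 (no further collisions before then); velocities: v0=-4 v1=-1 v2=3; positions = 10 11 13

Answer: 10 11 13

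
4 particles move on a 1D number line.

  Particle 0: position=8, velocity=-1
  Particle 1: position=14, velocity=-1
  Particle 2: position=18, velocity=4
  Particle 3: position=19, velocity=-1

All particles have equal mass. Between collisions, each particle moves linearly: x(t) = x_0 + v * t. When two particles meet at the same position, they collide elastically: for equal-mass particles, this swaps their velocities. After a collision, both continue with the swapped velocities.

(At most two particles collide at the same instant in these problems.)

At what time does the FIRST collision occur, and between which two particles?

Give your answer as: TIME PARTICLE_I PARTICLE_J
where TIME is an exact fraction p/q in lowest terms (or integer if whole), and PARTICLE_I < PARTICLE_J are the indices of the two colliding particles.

Answer: 1/5 2 3

Derivation:
Pair (0,1): pos 8,14 vel -1,-1 -> not approaching (rel speed 0 <= 0)
Pair (1,2): pos 14,18 vel -1,4 -> not approaching (rel speed -5 <= 0)
Pair (2,3): pos 18,19 vel 4,-1 -> gap=1, closing at 5/unit, collide at t=1/5
Earliest collision: t=1/5 between 2 and 3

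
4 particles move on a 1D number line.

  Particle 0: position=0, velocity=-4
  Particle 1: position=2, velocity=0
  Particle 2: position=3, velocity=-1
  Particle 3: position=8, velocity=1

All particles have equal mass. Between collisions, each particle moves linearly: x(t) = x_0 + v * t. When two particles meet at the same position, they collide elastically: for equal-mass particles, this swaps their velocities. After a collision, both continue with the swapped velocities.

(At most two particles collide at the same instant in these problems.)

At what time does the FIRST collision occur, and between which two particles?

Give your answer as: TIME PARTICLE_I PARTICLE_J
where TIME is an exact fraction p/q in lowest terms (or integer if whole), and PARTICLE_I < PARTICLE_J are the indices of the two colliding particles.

Answer: 1 1 2

Derivation:
Pair (0,1): pos 0,2 vel -4,0 -> not approaching (rel speed -4 <= 0)
Pair (1,2): pos 2,3 vel 0,-1 -> gap=1, closing at 1/unit, collide at t=1
Pair (2,3): pos 3,8 vel -1,1 -> not approaching (rel speed -2 <= 0)
Earliest collision: t=1 between 1 and 2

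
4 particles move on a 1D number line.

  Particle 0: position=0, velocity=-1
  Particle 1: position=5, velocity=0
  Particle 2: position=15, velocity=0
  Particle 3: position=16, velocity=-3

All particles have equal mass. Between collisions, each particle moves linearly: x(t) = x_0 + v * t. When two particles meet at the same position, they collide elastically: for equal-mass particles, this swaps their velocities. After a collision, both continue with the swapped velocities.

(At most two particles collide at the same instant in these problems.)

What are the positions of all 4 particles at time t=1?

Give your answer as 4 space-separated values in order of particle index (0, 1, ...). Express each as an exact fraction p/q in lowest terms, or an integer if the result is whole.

Collision at t=1/3: particles 2 and 3 swap velocities; positions: p0=-1/3 p1=5 p2=15 p3=15; velocities now: v0=-1 v1=0 v2=-3 v3=0
Advance to t=1 (no further collisions before then); velocities: v0=-1 v1=0 v2=-3 v3=0; positions = -1 5 13 15

Answer: -1 5 13 15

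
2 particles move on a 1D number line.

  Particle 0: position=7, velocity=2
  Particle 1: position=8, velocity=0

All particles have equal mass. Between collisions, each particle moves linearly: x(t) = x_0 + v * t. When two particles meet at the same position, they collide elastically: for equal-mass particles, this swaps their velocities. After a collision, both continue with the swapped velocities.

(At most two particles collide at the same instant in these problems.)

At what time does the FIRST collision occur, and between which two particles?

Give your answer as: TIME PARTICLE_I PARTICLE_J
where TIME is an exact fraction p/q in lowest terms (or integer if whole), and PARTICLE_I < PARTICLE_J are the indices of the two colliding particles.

Answer: 1/2 0 1

Derivation:
Pair (0,1): pos 7,8 vel 2,0 -> gap=1, closing at 2/unit, collide at t=1/2
Earliest collision: t=1/2 between 0 and 1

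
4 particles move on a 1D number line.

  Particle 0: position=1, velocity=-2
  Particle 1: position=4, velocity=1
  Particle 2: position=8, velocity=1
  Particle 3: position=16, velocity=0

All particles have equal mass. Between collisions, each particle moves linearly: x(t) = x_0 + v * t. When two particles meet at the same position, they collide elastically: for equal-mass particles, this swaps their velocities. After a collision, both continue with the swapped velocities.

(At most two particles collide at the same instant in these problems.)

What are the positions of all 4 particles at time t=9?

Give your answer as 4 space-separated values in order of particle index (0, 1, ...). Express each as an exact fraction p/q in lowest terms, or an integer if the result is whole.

Answer: -17 13 16 17

Derivation:
Collision at t=8: particles 2 and 3 swap velocities; positions: p0=-15 p1=12 p2=16 p3=16; velocities now: v0=-2 v1=1 v2=0 v3=1
Advance to t=9 (no further collisions before then); velocities: v0=-2 v1=1 v2=0 v3=1; positions = -17 13 16 17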